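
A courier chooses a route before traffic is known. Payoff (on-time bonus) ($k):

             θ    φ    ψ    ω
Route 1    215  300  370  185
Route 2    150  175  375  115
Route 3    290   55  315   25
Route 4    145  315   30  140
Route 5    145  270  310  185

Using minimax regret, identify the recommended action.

Route 1

Column bests: θ=290, φ=315, ψ=375, ω=185.
Route 1 regrets: 75, 15, 5, 0 → max 75
Route 2 regrets: 140, 140, 0, 70 → max 140
Route 3 regrets: 0, 260, 60, 160 → max 260
Route 4 regrets: 145, 0, 345, 45 → max 345
Route 5 regrets: 145, 45, 65, 0 → max 145
Smallest max regret = 75 → Route 1.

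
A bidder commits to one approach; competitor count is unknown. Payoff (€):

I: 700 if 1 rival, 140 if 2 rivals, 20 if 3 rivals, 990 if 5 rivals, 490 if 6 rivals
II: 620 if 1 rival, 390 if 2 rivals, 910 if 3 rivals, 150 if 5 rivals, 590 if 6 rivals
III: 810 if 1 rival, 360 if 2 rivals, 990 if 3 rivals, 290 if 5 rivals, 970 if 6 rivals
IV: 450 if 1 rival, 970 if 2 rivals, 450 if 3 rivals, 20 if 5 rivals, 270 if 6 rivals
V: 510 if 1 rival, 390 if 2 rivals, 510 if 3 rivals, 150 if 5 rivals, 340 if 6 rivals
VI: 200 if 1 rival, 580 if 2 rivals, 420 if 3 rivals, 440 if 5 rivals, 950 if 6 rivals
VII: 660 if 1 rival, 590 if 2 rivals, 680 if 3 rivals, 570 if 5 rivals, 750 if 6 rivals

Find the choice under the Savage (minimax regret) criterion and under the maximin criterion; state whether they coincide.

Column bests: 1 rival=810, 2 rivals=970, 3 rivals=990, 5 rivals=990, 6 rivals=970.
I regrets: 110, 830, 970, 0, 480 → max 970
II regrets: 190, 580, 80, 840, 380 → max 840
III regrets: 0, 610, 0, 700, 0 → max 700
IV regrets: 360, 0, 540, 970, 700 → max 970
V regrets: 300, 580, 480, 840, 630 → max 840
VI regrets: 610, 390, 570, 550, 20 → max 610
VII regrets: 150, 380, 310, 420, 220 → max 420
Smallest max regret = 420 → VII.
Row minima: I=20, II=150, III=290, IV=20, V=150, VI=200, VII=570
Best worst-case = 570 → VII.

minimax regret → VII; maximin → VII (agree)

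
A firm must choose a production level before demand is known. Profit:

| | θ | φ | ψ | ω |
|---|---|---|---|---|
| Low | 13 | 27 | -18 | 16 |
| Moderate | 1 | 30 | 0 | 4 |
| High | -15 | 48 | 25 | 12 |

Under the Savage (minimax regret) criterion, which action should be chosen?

Column bests: θ=13, φ=48, ψ=25, ω=16.
Low regrets: 0, 21, 43, 0 → max 43
Moderate regrets: 12, 18, 25, 12 → max 25
High regrets: 28, 0, 0, 4 → max 28
Smallest max regret = 25 → Moderate.

Moderate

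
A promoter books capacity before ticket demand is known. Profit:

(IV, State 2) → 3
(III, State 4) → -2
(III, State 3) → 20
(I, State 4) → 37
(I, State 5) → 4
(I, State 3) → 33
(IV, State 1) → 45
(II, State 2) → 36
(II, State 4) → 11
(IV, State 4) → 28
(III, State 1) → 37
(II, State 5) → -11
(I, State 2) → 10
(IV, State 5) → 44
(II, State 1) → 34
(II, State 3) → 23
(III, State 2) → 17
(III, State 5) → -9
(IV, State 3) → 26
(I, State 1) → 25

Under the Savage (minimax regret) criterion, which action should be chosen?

IV

Column bests: State 1=45, State 2=36, State 3=33, State 4=37, State 5=44.
I regrets: 20, 26, 0, 0, 40 → max 40
II regrets: 11, 0, 10, 26, 55 → max 55
III regrets: 8, 19, 13, 39, 53 → max 53
IV regrets: 0, 33, 7, 9, 0 → max 33
Smallest max regret = 33 → IV.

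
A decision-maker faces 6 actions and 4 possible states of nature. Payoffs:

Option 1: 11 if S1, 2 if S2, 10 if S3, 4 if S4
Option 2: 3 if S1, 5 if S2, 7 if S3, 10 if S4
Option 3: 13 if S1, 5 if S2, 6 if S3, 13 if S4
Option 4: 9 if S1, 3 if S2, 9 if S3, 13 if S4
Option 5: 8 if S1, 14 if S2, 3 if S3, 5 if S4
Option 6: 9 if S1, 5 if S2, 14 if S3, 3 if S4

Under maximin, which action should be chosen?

Row minima: Option 1=2, Option 2=3, Option 3=5, Option 4=3, Option 5=3, Option 6=3
Best worst-case = 5 → Option 3.

Option 3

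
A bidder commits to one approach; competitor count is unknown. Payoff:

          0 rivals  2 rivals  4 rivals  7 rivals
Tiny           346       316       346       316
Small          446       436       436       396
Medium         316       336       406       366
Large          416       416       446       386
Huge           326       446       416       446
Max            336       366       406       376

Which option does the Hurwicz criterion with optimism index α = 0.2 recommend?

Small

Tiny: 0.2·346 + 0.8·316 = 322
Small: 0.2·446 + 0.8·396 = 406
Medium: 0.2·406 + 0.8·316 = 334
Large: 0.2·446 + 0.8·386 = 398
Huge: 0.2·446 + 0.8·326 = 350
Max: 0.2·406 + 0.8·336 = 350
Highest Hurwicz score = 406 → Small.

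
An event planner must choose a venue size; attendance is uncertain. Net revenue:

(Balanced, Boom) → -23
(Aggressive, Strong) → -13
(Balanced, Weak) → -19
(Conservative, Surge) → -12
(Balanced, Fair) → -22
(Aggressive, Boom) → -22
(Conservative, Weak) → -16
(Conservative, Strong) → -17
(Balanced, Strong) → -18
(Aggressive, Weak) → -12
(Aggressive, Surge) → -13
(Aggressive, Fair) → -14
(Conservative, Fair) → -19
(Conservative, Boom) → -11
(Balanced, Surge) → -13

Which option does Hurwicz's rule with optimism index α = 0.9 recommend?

Conservative: 0.9·(-11) + 0.1·(-19) = -11.8
Balanced: 0.9·(-13) + 0.1·(-23) = -14
Aggressive: 0.9·(-12) + 0.1·(-22) = -13
Highest Hurwicz score = -11.8 → Conservative.

Conservative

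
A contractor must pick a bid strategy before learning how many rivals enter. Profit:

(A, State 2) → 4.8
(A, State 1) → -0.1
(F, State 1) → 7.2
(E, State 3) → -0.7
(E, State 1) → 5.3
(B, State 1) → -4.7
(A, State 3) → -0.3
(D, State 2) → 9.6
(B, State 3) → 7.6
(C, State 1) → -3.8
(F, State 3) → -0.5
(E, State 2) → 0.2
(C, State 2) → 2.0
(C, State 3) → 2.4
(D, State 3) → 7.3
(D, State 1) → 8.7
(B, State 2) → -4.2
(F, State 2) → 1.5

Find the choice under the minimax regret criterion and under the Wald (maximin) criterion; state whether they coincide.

minimax regret → D; maximin → D (agree)

Column bests: State 1=8.7, State 2=9.6, State 3=7.6.
A regrets: 8.8, 4.8, 7.9 → max 8.8
B regrets: 13.4, 13.8, 0.0 → max 13.8
C regrets: 12.5, 7.6, 5.2 → max 12.5
D regrets: 0.0, 0.0, 0.3 → max 0.3
E regrets: 3.4, 9.4, 8.3 → max 9.4
F regrets: 1.5, 8.1, 8.1 → max 8.1
Smallest max regret = 0.3 → D.
Row minima: A=-0.3, B=-4.7, C=-3.8, D=7.3, E=-0.7, F=-0.5
Best worst-case = 7.3 → D.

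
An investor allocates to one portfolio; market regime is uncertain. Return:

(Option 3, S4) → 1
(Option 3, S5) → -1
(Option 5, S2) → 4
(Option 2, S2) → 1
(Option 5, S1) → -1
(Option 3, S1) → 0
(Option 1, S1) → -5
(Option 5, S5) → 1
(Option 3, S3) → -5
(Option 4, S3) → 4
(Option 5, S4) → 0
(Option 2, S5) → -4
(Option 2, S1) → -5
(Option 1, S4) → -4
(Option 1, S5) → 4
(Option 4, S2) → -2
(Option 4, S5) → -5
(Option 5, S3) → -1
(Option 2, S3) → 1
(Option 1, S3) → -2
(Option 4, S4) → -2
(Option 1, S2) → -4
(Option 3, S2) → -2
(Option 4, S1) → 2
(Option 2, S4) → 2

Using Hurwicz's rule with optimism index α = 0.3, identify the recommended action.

Option 1: 0.3·4 + 0.7·(-5) = -2.3
Option 2: 0.3·2 + 0.7·(-5) = -2.9
Option 3: 0.3·1 + 0.7·(-5) = -3.2
Option 4: 0.3·4 + 0.7·(-5) = -2.3
Option 5: 0.3·4 + 0.7·(-1) = 0.5
Highest Hurwicz score = 0.5 → Option 5.

Option 5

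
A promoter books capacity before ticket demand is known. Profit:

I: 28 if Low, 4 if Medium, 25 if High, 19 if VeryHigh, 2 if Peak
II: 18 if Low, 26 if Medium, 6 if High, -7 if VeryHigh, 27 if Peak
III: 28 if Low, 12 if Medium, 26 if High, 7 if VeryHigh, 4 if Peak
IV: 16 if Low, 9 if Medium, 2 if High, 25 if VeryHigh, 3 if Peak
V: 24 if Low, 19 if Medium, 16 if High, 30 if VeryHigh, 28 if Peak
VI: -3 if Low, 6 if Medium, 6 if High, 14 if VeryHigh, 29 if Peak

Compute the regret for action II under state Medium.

0

Best payoff under Medium is 26.
Regret = 26 − 26 = 0.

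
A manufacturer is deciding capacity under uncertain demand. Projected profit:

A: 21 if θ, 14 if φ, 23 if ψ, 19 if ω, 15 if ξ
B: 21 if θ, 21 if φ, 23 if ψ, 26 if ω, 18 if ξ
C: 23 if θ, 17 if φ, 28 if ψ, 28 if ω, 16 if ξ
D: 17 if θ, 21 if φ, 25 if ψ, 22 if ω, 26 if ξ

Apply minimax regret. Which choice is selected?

D

Column bests: θ=23, φ=21, ψ=28, ω=28, ξ=26.
A regrets: 2, 7, 5, 9, 11 → max 11
B regrets: 2, 0, 5, 2, 8 → max 8
C regrets: 0, 4, 0, 0, 10 → max 10
D regrets: 6, 0, 3, 6, 0 → max 6
Smallest max regret = 6 → D.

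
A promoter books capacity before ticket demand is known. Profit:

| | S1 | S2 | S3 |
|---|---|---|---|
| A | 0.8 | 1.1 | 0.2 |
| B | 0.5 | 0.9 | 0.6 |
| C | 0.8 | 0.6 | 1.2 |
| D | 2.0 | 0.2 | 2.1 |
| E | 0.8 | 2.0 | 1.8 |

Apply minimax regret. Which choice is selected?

Column bests: S1=2.0, S2=2.0, S3=2.1.
A regrets: 1.2, 0.9, 1.9 → max 1.9
B regrets: 1.5, 1.1, 1.5 → max 1.5
C regrets: 1.2, 1.4, 0.9 → max 1.4
D regrets: 0.0, 1.8, 0.0 → max 1.8
E regrets: 1.2, 0.0, 0.3 → max 1.2
Smallest max regret = 1.2 → E.

E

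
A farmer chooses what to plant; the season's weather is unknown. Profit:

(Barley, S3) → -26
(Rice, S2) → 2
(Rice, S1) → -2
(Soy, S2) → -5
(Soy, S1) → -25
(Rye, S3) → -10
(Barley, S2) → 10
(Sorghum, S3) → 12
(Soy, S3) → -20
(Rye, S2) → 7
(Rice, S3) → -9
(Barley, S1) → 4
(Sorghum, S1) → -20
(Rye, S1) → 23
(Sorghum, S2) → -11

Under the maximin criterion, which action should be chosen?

Rice

Row minima: Sorghum=-20, Barley=-26, Rye=-10, Soy=-25, Rice=-9
Best worst-case = -9 → Rice.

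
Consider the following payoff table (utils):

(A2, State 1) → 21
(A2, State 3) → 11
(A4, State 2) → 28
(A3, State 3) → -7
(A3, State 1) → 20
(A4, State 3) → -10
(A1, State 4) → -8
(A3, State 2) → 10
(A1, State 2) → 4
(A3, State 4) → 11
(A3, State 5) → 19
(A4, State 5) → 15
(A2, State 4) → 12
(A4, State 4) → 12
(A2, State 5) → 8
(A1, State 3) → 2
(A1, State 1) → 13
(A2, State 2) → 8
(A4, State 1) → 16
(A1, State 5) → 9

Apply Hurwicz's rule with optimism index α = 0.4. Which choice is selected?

A1: 0.4·13 + 0.6·(-8) = 0.4
A2: 0.4·21 + 0.6·8 = 13.2
A3: 0.4·20 + 0.6·(-7) = 3.8
A4: 0.4·28 + 0.6·(-10) = 5.2
Highest Hurwicz score = 13.2 → A2.

A2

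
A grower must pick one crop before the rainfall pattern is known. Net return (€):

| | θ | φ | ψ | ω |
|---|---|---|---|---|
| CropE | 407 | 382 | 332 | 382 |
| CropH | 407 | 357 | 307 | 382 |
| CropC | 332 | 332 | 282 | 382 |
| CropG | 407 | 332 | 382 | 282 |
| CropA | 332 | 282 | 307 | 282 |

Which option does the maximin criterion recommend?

CropE

Row minima: CropE=332, CropH=307, CropC=282, CropG=282, CropA=282
Best worst-case = 332 → CropE.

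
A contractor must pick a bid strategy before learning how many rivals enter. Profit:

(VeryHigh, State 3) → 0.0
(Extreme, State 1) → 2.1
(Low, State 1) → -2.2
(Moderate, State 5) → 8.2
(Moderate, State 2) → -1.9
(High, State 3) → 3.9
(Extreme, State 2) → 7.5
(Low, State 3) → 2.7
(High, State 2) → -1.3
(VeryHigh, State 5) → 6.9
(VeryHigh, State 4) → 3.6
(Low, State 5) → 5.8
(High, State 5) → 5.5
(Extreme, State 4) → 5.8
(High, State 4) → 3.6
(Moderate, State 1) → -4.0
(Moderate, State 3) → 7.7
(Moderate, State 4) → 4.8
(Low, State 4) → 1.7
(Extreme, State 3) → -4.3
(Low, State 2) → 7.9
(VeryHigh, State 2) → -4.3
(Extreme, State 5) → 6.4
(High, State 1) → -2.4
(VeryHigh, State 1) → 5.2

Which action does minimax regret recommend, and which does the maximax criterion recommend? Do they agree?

minimax regret → Low; maximax → Moderate (disagree)

Column bests: State 1=5.2, State 2=7.9, State 3=7.7, State 4=5.8, State 5=8.2.
Low regrets: 7.4, 0.0, 5.0, 4.1, 2.4 → max 7.4
Moderate regrets: 9.2, 9.8, 0.0, 1.0, 0.0 → max 9.8
High regrets: 7.6, 9.2, 3.8, 2.2, 2.7 → max 9.2
VeryHigh regrets: 0.0, 12.2, 7.7, 2.2, 1.3 → max 12.2
Extreme regrets: 3.1, 0.4, 12.0, 0.0, 1.8 → max 12.0
Smallest max regret = 7.4 → Low.
Row maxima: Low=7.9, Moderate=8.2, High=5.5, VeryHigh=6.9, Extreme=7.5
Best best-case = 8.2 → Moderate.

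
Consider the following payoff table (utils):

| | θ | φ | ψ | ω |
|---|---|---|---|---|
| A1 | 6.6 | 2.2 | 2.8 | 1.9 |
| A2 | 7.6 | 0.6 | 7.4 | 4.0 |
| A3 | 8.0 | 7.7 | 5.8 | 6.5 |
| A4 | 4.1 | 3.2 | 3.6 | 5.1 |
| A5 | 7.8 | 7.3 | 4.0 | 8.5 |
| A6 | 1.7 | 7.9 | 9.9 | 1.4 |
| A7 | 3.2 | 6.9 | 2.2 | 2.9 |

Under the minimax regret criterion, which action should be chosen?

A3

Column bests: θ=8.0, φ=7.9, ψ=9.9, ω=8.5.
A1 regrets: 1.4, 5.7, 7.1, 6.6 → max 7.1
A2 regrets: 0.4, 7.3, 2.5, 4.5 → max 7.3
A3 regrets: 0.0, 0.2, 4.1, 2.0 → max 4.1
A4 regrets: 3.9, 4.7, 6.3, 3.4 → max 6.3
A5 regrets: 0.2, 0.6, 5.9, 0.0 → max 5.9
A6 regrets: 6.3, 0.0, 0.0, 7.1 → max 7.1
A7 regrets: 4.8, 1.0, 7.7, 5.6 → max 7.7
Smallest max regret = 4.1 → A3.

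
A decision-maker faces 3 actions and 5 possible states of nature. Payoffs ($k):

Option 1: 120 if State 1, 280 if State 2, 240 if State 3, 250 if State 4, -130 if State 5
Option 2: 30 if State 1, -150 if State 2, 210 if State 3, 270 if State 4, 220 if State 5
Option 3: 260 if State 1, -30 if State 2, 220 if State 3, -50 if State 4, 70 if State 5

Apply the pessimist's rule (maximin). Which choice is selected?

Option 3

Row minima: Option 1=-130, Option 2=-150, Option 3=-50
Best worst-case = -50 → Option 3.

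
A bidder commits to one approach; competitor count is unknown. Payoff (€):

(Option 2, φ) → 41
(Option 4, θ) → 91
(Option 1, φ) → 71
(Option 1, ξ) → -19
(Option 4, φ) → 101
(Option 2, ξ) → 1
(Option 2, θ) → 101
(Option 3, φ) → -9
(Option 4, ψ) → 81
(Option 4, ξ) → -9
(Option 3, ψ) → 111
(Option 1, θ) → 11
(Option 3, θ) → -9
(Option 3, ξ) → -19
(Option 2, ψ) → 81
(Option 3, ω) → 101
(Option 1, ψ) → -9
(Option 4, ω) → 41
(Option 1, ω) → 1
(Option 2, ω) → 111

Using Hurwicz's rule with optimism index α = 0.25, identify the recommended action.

Option 2

Option 1: 0.25·71 + 0.75·(-19) = 3.5
Option 2: 0.25·111 + 0.75·1 = 28.5
Option 3: 0.25·111 + 0.75·(-19) = 13.5
Option 4: 0.25·101 + 0.75·(-9) = 18.5
Highest Hurwicz score = 28.5 → Option 2.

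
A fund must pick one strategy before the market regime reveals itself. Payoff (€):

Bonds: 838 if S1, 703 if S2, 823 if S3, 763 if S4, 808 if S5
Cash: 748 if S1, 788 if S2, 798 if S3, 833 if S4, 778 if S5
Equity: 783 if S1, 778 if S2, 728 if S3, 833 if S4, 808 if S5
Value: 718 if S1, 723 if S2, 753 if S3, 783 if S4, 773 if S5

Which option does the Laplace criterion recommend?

Row averages: Bonds=787, Cash=789, Equity=786, Value=750
Highest average = 789 → Cash.

Cash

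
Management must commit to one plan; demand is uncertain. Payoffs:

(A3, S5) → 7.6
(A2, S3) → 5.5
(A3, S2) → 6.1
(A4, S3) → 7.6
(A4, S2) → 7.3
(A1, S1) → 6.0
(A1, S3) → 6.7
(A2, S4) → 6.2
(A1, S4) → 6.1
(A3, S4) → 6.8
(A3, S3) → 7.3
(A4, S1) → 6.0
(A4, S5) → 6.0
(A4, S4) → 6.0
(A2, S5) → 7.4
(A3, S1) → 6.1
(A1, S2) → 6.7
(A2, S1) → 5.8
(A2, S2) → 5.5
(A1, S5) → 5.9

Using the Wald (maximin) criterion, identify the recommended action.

Row minima: A1=5.9, A2=5.5, A3=6.1, A4=6.0
Best worst-case = 6.1 → A3.

A3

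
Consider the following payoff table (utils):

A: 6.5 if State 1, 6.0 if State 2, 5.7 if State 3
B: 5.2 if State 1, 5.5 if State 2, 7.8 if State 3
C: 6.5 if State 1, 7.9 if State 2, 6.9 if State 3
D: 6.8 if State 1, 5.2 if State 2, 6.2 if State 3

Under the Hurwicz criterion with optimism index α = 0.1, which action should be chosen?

C

A: 0.1·6.5 + 0.9·5.7 = 5.78
B: 0.1·7.8 + 0.9·5.2 = 5.46
C: 0.1·7.9 + 0.9·6.5 = 6.64
D: 0.1·6.8 + 0.9·5.2 = 5.36
Highest Hurwicz score = 6.64 → C.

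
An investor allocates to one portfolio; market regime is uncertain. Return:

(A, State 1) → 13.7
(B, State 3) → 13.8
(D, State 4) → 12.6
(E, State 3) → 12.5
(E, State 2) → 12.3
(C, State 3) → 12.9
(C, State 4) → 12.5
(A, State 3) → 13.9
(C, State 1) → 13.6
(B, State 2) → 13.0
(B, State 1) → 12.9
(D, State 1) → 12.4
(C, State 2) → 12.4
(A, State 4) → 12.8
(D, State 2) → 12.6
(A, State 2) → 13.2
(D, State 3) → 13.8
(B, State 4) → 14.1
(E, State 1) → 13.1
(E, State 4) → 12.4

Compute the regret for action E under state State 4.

1.7

Best payoff under State 4 is 14.1.
Regret = 14.1 − 12.4 = 1.7.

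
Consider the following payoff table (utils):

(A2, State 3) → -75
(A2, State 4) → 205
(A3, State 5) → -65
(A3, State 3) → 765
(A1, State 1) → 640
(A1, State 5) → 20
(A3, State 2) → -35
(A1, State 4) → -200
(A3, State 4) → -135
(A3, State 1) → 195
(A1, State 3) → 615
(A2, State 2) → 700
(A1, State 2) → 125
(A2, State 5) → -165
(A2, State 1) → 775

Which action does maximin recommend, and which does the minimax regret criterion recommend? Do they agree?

Row minima: A1=-200, A2=-165, A3=-135
Best worst-case = -135 → A3.
Column bests: State 1=775, State 2=700, State 3=765, State 4=205, State 5=20.
A1 regrets: 135, 575, 150, 405, 0 → max 575
A2 regrets: 0, 0, 840, 0, 185 → max 840
A3 regrets: 580, 735, 0, 340, 85 → max 735
Smallest max regret = 575 → A1.

maximin → A3; minimax regret → A1 (disagree)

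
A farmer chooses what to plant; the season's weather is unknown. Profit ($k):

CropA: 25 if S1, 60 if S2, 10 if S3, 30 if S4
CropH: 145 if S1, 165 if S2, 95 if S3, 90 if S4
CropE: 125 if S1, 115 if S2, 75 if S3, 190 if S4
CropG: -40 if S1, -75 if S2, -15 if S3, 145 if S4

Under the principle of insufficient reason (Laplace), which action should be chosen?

Row averages: CropA=31.25, CropH=123.75, CropE=126.25, CropG=3.75
Highest average = 126.25 → CropE.

CropE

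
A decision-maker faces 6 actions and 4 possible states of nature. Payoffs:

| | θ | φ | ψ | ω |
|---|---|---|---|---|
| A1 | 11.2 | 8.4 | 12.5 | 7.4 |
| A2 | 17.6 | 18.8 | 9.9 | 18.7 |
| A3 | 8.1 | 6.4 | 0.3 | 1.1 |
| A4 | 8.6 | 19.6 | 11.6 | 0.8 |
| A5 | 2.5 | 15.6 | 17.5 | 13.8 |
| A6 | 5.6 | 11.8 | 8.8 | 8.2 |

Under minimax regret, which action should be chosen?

A2

Column bests: θ=17.6, φ=19.6, ψ=17.5, ω=18.7.
A1 regrets: 6.4, 11.2, 5.0, 11.3 → max 11.3
A2 regrets: 0.0, 0.8, 7.6, 0.0 → max 7.6
A3 regrets: 9.5, 13.2, 17.2, 17.6 → max 17.6
A4 regrets: 9.0, 0.0, 5.9, 17.9 → max 17.9
A5 regrets: 15.1, 4.0, 0.0, 4.9 → max 15.1
A6 regrets: 12.0, 7.8, 8.7, 10.5 → max 12.0
Smallest max regret = 7.6 → A2.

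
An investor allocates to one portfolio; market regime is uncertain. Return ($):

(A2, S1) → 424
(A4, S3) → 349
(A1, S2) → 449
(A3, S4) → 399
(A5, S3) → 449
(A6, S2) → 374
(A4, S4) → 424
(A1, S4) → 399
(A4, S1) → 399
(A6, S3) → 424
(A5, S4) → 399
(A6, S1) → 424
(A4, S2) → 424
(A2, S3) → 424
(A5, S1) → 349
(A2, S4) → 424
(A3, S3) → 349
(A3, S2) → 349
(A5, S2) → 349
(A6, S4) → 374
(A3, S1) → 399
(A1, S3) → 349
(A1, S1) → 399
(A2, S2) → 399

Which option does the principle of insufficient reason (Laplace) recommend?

Row averages: A1=399, A2=417.75, A3=374, A4=399, A5=386.5, A6=399
Highest average = 417.75 → A2.

A2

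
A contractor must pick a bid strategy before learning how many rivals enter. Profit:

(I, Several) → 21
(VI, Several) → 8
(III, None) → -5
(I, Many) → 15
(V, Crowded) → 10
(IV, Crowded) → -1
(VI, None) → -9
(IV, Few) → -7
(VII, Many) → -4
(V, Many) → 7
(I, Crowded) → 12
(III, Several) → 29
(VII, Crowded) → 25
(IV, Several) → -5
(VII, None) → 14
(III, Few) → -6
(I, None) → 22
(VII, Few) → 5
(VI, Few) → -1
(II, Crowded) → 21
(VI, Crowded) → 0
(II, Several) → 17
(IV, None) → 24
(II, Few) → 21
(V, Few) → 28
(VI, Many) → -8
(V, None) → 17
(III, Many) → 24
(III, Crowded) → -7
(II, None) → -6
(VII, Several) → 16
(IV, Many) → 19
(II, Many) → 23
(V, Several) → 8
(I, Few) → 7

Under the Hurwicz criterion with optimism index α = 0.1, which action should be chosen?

I: 0.1·22 + 0.9·7 = 8.5
II: 0.1·23 + 0.9·(-6) = -3.1
III: 0.1·29 + 0.9·(-7) = -3.4
IV: 0.1·24 + 0.9·(-7) = -3.9
V: 0.1·28 + 0.9·7 = 9.1
VI: 0.1·8 + 0.9·(-9) = -7.3
VII: 0.1·25 + 0.9·(-4) = -1.1
Highest Hurwicz score = 9.1 → V.

V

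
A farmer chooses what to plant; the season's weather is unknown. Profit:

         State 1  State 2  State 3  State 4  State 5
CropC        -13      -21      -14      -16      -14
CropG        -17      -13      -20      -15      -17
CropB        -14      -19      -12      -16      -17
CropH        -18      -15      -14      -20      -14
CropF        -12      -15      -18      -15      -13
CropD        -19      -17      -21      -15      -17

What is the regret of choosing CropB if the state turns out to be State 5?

Best payoff under State 5 is -13.
Regret = -13 − (-17) = 4.

4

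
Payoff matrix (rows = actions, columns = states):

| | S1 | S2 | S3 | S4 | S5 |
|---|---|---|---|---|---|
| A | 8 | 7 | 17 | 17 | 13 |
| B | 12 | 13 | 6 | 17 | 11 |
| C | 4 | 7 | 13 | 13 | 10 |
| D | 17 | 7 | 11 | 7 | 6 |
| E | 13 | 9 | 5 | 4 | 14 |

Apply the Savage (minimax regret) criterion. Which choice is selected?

Column bests: S1=17, S2=13, S3=17, S4=17, S5=14.
A regrets: 9, 6, 0, 0, 1 → max 9
B regrets: 5, 0, 11, 0, 3 → max 11
C regrets: 13, 6, 4, 4, 4 → max 13
D regrets: 0, 6, 6, 10, 8 → max 10
E regrets: 4, 4, 12, 13, 0 → max 13
Smallest max regret = 9 → A.

A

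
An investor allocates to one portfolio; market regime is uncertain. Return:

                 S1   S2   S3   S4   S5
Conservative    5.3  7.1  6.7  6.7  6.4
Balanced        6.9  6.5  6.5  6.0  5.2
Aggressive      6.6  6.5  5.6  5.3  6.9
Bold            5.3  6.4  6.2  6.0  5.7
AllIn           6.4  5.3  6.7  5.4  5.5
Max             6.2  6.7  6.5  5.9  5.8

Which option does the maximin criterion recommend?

Row minima: Conservative=5.3, Balanced=5.2, Aggressive=5.3, Bold=5.3, AllIn=5.3, Max=5.8
Best worst-case = 5.8 → Max.

Max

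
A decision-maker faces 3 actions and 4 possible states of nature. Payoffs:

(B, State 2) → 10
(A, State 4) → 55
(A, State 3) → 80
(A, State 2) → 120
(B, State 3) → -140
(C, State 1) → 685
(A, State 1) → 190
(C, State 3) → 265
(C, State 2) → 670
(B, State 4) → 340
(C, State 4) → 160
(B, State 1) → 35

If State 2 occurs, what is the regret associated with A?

Best payoff under State 2 is 670.
Regret = 670 − 120 = 550.

550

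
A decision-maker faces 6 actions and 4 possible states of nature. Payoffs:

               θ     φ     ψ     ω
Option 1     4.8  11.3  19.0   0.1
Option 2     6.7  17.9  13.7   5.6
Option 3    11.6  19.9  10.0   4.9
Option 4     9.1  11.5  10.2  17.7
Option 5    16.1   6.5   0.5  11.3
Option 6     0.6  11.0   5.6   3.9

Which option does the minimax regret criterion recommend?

Column bests: θ=16.1, φ=19.9, ψ=19.0, ω=17.7.
Option 1 regrets: 11.3, 8.6, 0.0, 17.6 → max 17.6
Option 2 regrets: 9.4, 2.0, 5.3, 12.1 → max 12.1
Option 3 regrets: 4.5, 0.0, 9.0, 12.8 → max 12.8
Option 4 regrets: 7.0, 8.4, 8.8, 0.0 → max 8.8
Option 5 regrets: 0.0, 13.4, 18.5, 6.4 → max 18.5
Option 6 regrets: 15.5, 8.9, 13.4, 13.8 → max 15.5
Smallest max regret = 8.8 → Option 4.

Option 4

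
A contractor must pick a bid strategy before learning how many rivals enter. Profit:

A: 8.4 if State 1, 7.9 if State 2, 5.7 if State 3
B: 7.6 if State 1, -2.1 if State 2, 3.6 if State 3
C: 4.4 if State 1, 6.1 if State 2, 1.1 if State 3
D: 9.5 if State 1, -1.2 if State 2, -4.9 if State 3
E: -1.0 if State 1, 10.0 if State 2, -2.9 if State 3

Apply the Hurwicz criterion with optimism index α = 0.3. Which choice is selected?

A: 0.3·8.4 + 0.7·5.7 = 6.51
B: 0.3·7.6 + 0.7·(-2.1) = 0.81
C: 0.3·6.1 + 0.7·1.1 = 2.6
D: 0.3·9.5 + 0.7·(-4.9) = -0.58
E: 0.3·10.0 + 0.7·(-2.9) = 0.97
Highest Hurwicz score = 6.51 → A.

A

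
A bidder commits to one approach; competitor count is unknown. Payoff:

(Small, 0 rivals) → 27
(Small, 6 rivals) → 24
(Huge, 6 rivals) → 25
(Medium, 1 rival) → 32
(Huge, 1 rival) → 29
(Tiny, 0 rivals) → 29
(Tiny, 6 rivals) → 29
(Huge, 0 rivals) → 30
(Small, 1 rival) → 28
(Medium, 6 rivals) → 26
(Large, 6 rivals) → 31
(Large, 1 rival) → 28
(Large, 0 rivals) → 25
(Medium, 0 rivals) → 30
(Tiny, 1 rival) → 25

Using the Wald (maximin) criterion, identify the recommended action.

Medium

Row minima: Tiny=25, Small=24, Medium=26, Large=25, Huge=25
Best worst-case = 26 → Medium.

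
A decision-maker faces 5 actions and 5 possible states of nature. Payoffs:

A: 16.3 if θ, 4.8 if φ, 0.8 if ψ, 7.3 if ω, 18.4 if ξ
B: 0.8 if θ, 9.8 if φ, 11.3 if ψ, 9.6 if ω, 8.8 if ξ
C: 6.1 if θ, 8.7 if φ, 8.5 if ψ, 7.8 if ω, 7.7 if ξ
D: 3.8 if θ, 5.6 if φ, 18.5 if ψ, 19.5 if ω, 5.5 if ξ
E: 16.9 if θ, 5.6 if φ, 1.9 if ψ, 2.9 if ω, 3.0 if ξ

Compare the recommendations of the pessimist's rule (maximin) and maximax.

maximin → C; maximax → D (disagree)

Row minima: A=0.8, B=0.8, C=6.1, D=3.8, E=1.9
Best worst-case = 6.1 → C.
Row maxima: A=18.4, B=11.3, C=8.7, D=19.5, E=16.9
Best best-case = 19.5 → D.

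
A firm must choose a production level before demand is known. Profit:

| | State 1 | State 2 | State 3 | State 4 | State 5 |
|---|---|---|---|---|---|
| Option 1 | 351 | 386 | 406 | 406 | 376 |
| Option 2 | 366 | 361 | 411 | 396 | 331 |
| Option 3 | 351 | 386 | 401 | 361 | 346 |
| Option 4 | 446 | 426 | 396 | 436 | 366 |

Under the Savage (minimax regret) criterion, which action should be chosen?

Column bests: State 1=446, State 2=426, State 3=411, State 4=436, State 5=376.
Option 1 regrets: 95, 40, 5, 30, 0 → max 95
Option 2 regrets: 80, 65, 0, 40, 45 → max 80
Option 3 regrets: 95, 40, 10, 75, 30 → max 95
Option 4 regrets: 0, 0, 15, 0, 10 → max 15
Smallest max regret = 15 → Option 4.

Option 4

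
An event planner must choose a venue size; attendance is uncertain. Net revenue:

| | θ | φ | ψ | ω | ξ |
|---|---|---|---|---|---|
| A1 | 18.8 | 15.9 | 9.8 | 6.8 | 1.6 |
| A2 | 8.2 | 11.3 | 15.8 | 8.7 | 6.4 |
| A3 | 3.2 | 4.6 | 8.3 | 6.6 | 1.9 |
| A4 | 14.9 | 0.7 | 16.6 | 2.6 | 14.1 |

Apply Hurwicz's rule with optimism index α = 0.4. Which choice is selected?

A2

A1: 0.4·18.8 + 0.6·1.6 = 8.48
A2: 0.4·15.8 + 0.6·6.4 = 10.16
A3: 0.4·8.3 + 0.6·1.9 = 4.46
A4: 0.4·16.6 + 0.6·0.7 = 7.06
Highest Hurwicz score = 10.16 → A2.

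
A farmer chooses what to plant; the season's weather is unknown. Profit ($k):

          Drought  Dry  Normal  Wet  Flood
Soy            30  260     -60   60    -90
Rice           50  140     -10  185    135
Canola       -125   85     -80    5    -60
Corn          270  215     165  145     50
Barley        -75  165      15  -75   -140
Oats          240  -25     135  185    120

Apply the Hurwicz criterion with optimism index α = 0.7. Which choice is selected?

Corn

Soy: 0.7·260 + 0.3·(-90) = 155
Rice: 0.7·185 + 0.3·(-10) = 126.5
Canola: 0.7·85 + 0.3·(-125) = 22
Corn: 0.7·270 + 0.3·50 = 204
Barley: 0.7·165 + 0.3·(-140) = 73.5
Oats: 0.7·240 + 0.3·(-25) = 160.5
Highest Hurwicz score = 204 → Corn.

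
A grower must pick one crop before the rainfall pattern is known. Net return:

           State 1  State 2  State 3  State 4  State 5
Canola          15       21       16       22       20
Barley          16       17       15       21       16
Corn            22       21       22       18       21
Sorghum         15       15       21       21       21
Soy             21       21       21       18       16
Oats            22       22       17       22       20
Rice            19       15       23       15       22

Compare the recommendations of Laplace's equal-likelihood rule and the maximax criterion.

laplace → Corn; maximax → Rice (disagree)

Row averages: Canola=18.8, Barley=17, Corn=20.8, Sorghum=18.6, Soy=19.4, Oats=20.6, Rice=18.8
Highest average = 20.8 → Corn.
Row maxima: Canola=22, Barley=21, Corn=22, Sorghum=21, Soy=21, Oats=22, Rice=23
Best best-case = 23 → Rice.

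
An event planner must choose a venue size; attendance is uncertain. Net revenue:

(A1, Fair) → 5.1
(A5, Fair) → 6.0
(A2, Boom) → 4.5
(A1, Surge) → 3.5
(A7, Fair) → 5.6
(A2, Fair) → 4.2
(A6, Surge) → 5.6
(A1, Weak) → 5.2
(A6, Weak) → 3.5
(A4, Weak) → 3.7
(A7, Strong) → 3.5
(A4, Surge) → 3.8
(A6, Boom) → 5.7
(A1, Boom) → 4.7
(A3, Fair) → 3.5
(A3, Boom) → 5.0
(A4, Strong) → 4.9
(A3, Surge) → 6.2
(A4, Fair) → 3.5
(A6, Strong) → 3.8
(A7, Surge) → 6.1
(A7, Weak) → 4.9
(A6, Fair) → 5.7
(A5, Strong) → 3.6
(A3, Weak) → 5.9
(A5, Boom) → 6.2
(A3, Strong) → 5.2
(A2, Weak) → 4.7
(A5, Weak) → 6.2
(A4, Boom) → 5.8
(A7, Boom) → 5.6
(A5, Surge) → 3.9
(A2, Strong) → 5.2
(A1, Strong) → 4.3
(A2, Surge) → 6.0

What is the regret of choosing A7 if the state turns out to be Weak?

1.3

Best payoff under Weak is 6.2.
Regret = 6.2 − 4.9 = 1.3.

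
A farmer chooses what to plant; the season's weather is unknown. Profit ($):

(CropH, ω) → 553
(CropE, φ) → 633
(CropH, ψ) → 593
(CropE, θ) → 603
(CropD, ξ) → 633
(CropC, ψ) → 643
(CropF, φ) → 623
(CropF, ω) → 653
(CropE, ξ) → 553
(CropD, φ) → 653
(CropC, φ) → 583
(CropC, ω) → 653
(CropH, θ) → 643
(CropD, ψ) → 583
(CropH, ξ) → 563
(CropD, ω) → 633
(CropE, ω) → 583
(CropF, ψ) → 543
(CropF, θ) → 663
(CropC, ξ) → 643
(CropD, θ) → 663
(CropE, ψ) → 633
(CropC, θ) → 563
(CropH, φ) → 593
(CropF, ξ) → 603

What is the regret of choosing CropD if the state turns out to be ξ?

Best payoff under ξ is 643.
Regret = 643 − 633 = 10.

10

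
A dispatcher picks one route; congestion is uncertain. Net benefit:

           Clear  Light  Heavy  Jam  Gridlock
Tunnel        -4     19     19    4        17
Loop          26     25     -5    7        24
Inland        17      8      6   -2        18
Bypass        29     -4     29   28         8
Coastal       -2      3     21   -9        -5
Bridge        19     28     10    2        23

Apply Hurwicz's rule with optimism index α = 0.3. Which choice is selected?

Tunnel: 0.3·19 + 0.7·(-4) = 2.9
Loop: 0.3·26 + 0.7·(-5) = 4.3
Inland: 0.3·18 + 0.7·(-2) = 4
Bypass: 0.3·29 + 0.7·(-4) = 5.9
Coastal: 0.3·21 + 0.7·(-9) = 0
Bridge: 0.3·28 + 0.7·2 = 9.8
Highest Hurwicz score = 9.8 → Bridge.

Bridge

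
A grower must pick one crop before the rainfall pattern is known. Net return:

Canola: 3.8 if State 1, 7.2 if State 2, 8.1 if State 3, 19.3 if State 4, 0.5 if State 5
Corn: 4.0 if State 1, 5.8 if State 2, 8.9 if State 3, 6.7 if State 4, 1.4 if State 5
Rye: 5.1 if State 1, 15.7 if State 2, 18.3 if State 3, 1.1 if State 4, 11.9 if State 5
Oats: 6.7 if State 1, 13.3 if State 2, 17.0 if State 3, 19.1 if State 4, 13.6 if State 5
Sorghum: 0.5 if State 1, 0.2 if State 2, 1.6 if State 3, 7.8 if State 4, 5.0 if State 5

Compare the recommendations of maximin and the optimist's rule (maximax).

Row minima: Canola=0.5, Corn=1.4, Rye=1.1, Oats=6.7, Sorghum=0.2
Best worst-case = 6.7 → Oats.
Row maxima: Canola=19.3, Corn=8.9, Rye=18.3, Oats=19.1, Sorghum=7.8
Best best-case = 19.3 → Canola.

maximin → Oats; maximax → Canola (disagree)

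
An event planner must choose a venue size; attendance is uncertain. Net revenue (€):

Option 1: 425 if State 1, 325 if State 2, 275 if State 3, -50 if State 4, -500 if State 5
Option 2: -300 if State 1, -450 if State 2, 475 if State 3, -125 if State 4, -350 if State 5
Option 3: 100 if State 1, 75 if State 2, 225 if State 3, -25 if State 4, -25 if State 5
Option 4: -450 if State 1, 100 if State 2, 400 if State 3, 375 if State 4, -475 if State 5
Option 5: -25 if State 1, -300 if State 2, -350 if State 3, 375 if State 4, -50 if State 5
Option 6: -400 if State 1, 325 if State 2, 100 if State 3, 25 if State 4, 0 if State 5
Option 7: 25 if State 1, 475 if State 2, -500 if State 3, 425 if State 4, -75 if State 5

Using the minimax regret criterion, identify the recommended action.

Option 3

Column bests: State 1=425, State 2=475, State 3=475, State 4=425, State 5=0.
Option 1 regrets: 0, 150, 200, 475, 500 → max 500
Option 2 regrets: 725, 925, 0, 550, 350 → max 925
Option 3 regrets: 325, 400, 250, 450, 25 → max 450
Option 4 regrets: 875, 375, 75, 50, 475 → max 875
Option 5 regrets: 450, 775, 825, 50, 50 → max 825
Option 6 regrets: 825, 150, 375, 400, 0 → max 825
Option 7 regrets: 400, 0, 975, 0, 75 → max 975
Smallest max regret = 450 → Option 3.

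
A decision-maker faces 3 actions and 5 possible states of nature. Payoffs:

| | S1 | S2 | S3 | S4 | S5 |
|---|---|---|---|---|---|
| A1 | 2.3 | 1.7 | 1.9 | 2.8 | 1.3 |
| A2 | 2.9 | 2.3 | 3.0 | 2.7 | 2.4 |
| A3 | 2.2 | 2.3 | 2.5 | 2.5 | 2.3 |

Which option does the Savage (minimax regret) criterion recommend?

Column bests: S1=2.9, S2=2.3, S3=3.0, S4=2.8, S5=2.4.
A1 regrets: 0.6, 0.6, 1.1, 0.0, 1.1 → max 1.1
A2 regrets: 0.0, 0.0, 0.0, 0.1, 0.0 → max 0.1
A3 regrets: 0.7, 0.0, 0.5, 0.3, 0.1 → max 0.7
Smallest max regret = 0.1 → A2.

A2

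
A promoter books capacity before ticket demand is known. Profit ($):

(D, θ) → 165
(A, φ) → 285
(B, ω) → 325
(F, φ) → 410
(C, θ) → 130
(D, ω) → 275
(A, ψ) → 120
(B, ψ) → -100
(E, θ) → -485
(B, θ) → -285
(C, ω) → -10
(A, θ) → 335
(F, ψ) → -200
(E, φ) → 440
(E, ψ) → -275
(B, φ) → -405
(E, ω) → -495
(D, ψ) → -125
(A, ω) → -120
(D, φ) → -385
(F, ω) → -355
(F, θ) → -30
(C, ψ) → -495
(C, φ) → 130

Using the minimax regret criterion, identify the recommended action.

Column bests: θ=335, φ=440, ψ=120, ω=325.
A regrets: 0, 155, 0, 445 → max 445
B regrets: 620, 845, 220, 0 → max 845
C regrets: 205, 310, 615, 335 → max 615
D regrets: 170, 825, 245, 50 → max 825
E regrets: 820, 0, 395, 820 → max 820
F regrets: 365, 30, 320, 680 → max 680
Smallest max regret = 445 → A.

A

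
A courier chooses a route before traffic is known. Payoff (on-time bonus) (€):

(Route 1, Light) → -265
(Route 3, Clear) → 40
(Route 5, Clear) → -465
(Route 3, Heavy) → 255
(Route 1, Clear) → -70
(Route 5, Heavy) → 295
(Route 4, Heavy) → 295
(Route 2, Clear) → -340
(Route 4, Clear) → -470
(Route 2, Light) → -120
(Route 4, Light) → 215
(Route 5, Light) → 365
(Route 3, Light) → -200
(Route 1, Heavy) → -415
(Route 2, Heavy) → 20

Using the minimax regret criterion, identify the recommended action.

Column bests: Clear=40, Light=365, Heavy=295.
Route 1 regrets: 110, 630, 710 → max 710
Route 2 regrets: 380, 485, 275 → max 485
Route 3 regrets: 0, 565, 40 → max 565
Route 4 regrets: 510, 150, 0 → max 510
Route 5 regrets: 505, 0, 0 → max 505
Smallest max regret = 485 → Route 2.

Route 2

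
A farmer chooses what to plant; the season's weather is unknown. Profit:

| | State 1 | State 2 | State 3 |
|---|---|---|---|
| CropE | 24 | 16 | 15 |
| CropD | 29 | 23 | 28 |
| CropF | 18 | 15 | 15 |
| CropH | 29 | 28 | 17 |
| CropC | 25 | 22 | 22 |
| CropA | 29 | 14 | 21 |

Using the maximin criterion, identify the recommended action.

Row minima: CropE=15, CropD=23, CropF=15, CropH=17, CropC=22, CropA=14
Best worst-case = 23 → CropD.

CropD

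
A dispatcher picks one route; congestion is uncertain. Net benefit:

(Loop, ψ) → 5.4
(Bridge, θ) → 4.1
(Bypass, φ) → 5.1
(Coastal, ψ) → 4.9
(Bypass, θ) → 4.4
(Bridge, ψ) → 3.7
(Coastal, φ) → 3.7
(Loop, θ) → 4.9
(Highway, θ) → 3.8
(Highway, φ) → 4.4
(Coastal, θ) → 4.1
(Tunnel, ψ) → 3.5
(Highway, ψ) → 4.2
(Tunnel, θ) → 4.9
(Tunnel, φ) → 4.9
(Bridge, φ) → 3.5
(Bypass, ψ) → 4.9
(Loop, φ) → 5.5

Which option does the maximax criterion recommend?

Loop

Row maxima: Highway=4.4, Bridge=4.1, Tunnel=4.9, Bypass=5.1, Loop=5.5, Coastal=4.9
Best best-case = 5.5 → Loop.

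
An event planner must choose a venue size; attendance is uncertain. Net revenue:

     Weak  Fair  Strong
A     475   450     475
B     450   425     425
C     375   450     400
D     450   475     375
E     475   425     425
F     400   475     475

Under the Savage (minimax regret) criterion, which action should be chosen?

Column bests: Weak=475, Fair=475, Strong=475.
A regrets: 0, 25, 0 → max 25
B regrets: 25, 50, 50 → max 50
C regrets: 100, 25, 75 → max 100
D regrets: 25, 0, 100 → max 100
E regrets: 0, 50, 50 → max 50
F regrets: 75, 0, 0 → max 75
Smallest max regret = 25 → A.

A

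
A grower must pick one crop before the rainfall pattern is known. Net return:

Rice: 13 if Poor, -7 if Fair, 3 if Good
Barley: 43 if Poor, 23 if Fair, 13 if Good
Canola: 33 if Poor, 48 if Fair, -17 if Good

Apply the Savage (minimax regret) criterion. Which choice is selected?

Barley

Column bests: Poor=43, Fair=48, Good=13.
Rice regrets: 30, 55, 10 → max 55
Barley regrets: 0, 25, 0 → max 25
Canola regrets: 10, 0, 30 → max 30
Smallest max regret = 25 → Barley.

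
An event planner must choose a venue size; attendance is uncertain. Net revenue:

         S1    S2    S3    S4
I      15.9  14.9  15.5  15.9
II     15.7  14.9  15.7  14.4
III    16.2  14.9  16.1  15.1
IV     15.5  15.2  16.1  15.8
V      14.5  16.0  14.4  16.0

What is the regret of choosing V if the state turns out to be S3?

Best payoff under S3 is 16.1.
Regret = 16.1 − 14.4 = 1.7.

1.7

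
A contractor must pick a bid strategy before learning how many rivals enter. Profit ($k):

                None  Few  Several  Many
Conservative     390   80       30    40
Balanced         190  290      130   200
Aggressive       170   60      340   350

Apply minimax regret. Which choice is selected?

Column bests: None=390, Few=290, Several=340, Many=350.
Conservative regrets: 0, 210, 310, 310 → max 310
Balanced regrets: 200, 0, 210, 150 → max 210
Aggressive regrets: 220, 230, 0, 0 → max 230
Smallest max regret = 210 → Balanced.

Balanced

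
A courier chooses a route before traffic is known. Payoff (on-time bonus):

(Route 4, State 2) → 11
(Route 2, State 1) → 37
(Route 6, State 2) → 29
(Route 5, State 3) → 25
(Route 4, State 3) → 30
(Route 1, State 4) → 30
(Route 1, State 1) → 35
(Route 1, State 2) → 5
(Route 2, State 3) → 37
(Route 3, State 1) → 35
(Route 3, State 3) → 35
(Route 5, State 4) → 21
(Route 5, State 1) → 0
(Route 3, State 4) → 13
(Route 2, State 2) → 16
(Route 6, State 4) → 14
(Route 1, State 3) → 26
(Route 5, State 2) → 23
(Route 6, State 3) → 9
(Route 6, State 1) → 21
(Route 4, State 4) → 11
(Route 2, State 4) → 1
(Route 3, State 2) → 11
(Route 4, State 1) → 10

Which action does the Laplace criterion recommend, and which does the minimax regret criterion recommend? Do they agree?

Row averages: Route 1=24, Route 2=22.75, Route 3=23.5, Route 4=15.5, Route 5=17.25, Route 6=18.25
Highest average = 24 → Route 1.
Column bests: State 1=37, State 2=29, State 3=37, State 4=30.
Route 1 regrets: 2, 24, 11, 0 → max 24
Route 2 regrets: 0, 13, 0, 29 → max 29
Route 3 regrets: 2, 18, 2, 17 → max 18
Route 4 regrets: 27, 18, 7, 19 → max 27
Route 5 regrets: 37, 6, 12, 9 → max 37
Route 6 regrets: 16, 0, 28, 16 → max 28
Smallest max regret = 18 → Route 3.

laplace → Route 1; minimax regret → Route 3 (disagree)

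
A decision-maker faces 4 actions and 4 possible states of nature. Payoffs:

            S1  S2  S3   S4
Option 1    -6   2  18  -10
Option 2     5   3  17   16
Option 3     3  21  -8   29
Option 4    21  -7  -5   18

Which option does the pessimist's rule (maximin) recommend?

Row minima: Option 1=-10, Option 2=3, Option 3=-8, Option 4=-7
Best worst-case = 3 → Option 2.

Option 2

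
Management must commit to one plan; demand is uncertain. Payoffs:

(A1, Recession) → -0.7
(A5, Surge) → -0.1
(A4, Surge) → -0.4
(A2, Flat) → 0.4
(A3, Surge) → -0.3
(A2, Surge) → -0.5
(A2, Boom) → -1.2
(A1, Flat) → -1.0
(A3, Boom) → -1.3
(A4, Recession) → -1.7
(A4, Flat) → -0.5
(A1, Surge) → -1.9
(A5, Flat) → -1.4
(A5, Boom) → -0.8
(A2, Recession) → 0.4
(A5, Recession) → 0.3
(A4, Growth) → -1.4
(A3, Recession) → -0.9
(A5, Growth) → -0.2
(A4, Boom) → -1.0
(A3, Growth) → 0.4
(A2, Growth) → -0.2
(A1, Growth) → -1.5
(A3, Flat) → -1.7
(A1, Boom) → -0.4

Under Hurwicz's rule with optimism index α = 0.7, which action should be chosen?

A2

A1: 0.7·(-0.4) + 0.3·(-1.9) = -0.85
A2: 0.7·0.4 + 0.3·(-1.2) = -0.08
A3: 0.7·0.4 + 0.3·(-1.7) = -0.23
A4: 0.7·(-0.4) + 0.3·(-1.7) = -0.79
A5: 0.7·0.3 + 0.3·(-1.4) = -0.21
Highest Hurwicz score = -0.08 → A2.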